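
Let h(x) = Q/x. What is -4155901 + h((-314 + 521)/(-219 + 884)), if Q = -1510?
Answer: -861275657/207 ≈ -4.1608e+6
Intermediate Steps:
h(x) = -1510/x
-4155901 + h((-314 + 521)/(-219 + 884)) = -4155901 - 1510*(-219 + 884)/(-314 + 521) = -4155901 - 1510/(207/665) = -4155901 - 1510/(207*(1/665)) = -4155901 - 1510/207/665 = -4155901 - 1510*665/207 = -4155901 - 1004150/207 = -861275657/207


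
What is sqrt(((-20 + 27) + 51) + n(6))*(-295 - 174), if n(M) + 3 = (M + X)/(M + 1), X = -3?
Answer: -134*sqrt(679) ≈ -3491.7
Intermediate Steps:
n(M) = -3 + (-3 + M)/(1 + M) (n(M) = -3 + (M - 3)/(M + 1) = -3 + (-3 + M)/(1 + M))
sqrt(((-20 + 27) + 51) + n(6))*(-295 - 174) = sqrt(((-20 + 27) + 51) + 2*(-3 - 1*6)/(1 + 6))*(-295 - 174) = sqrt((7 + 51) + 2*(-3 - 6)/7)*(-469) = sqrt(58 + 2*(1/7)*(-9))*(-469) = sqrt(58 - 18/7)*(-469) = sqrt(388/7)*(-469) = (2*sqrt(679)/7)*(-469) = -134*sqrt(679)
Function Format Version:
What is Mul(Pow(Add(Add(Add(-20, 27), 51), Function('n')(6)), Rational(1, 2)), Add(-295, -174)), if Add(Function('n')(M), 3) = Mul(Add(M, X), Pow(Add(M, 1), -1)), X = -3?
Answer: Mul(-134, Pow(679, Rational(1, 2))) ≈ -3491.7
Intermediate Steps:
Function('n')(M) = Add(-3, Mul(Pow(Add(1, M), -1), Add(-3, M))) (Function('n')(M) = Add(-3, Mul(Add(M, -3), Pow(Add(M, 1), -1))) = Add(-3, Mul(Add(-3, M), Pow(Add(1, M), -1))) = Add(-3, Mul(Pow(Add(1, M), -1), Add(-3, M))))
Mul(Pow(Add(Add(Add(-20, 27), 51), Function('n')(6)), Rational(1, 2)), Add(-295, -174)) = Mul(Pow(Add(Add(Add(-20, 27), 51), Mul(2, Pow(Add(1, 6), -1), Add(-3, Mul(-1, 6)))), Rational(1, 2)), Add(-295, -174)) = Mul(Pow(Add(Add(7, 51), Mul(2, Pow(7, -1), Add(-3, -6))), Rational(1, 2)), -469) = Mul(Pow(Add(58, Mul(2, Rational(1, 7), -9)), Rational(1, 2)), -469) = Mul(Pow(Add(58, Rational(-18, 7)), Rational(1, 2)), -469) = Mul(Pow(Rational(388, 7), Rational(1, 2)), -469) = Mul(Mul(Rational(2, 7), Pow(679, Rational(1, 2))), -469) = Mul(-134, Pow(679, Rational(1, 2)))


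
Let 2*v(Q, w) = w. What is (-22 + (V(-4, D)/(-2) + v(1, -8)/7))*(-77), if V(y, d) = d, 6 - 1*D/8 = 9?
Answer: 814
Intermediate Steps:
D = -24 (D = 48 - 8*9 = 48 - 72 = -24)
v(Q, w) = w/2
(-22 + (V(-4, D)/(-2) + v(1, -8)/7))*(-77) = (-22 + (-24/(-2) + ((½)*(-8))/7))*(-77) = (-22 + (-24*(-½) - 4*⅐))*(-77) = (-22 + (12 - 4/7))*(-77) = (-22 + 80/7)*(-77) = -74/7*(-77) = 814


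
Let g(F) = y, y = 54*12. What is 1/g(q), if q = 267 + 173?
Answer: 1/648 ≈ 0.0015432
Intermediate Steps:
q = 440
y = 648
g(F) = 648
1/g(q) = 1/648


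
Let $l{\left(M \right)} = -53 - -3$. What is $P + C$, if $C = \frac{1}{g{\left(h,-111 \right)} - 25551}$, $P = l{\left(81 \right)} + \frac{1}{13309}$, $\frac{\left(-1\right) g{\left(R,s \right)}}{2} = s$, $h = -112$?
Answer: $- \frac{16855171030}{337103661} \approx -50.0$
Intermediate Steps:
$l{\left(M \right)} = -50$ ($l{\left(M \right)} = -53 + 3 = -50$)
$g{\left(R,s \right)} = - 2 s$
$P = - \frac{665449}{13309}$ ($P = -50 + \frac{1}{13309} = - \frac{665449}{13309} \approx -50.0$)
$C = - \frac{1}{25329}$ ($C = \frac{1}{\left(-2\right) \left(-111\right) - 25551} = \frac{1}{222 - 25551} = \frac{1}{-25329} = - \frac{1}{25329} \approx -3.948 \cdot 10^{-5}$)
$P + C = - \frac{665449}{13309} - \frac{1}{25329} = - \frac{16855171030}{337103661}$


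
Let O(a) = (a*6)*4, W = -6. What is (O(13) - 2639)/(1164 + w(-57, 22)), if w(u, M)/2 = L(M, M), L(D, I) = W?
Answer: -2327/1152 ≈ -2.0200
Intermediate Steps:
L(D, I) = -6
w(u, M) = -12 (w(u, M) = 2*(-6) = -12)
O(a) = 24*a (O(a) = (6*a)*4 = 24*a)
(O(13) - 2639)/(1164 + w(-57, 22)) = (24*13 - 2639)/(1164 - 12) = (312 - 2639)/1152 = -2327*1/1152 = -2327/1152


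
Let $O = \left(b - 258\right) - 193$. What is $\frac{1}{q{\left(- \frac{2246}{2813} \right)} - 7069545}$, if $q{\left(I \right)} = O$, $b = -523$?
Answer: $- \frac{1}{7070519} \approx -1.4143 \cdot 10^{-7}$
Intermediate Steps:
$O = -974$ ($O = \left(-523 - 258\right) - 193 = -781 - 193 = -974$)
$q{\left(I \right)} = -974$
$\frac{1}{q{\left(- \frac{2246}{2813} \right)} - 7069545} = \frac{1}{-974 - 7069545} = \frac{1}{-7070519} = - \frac{1}{7070519}$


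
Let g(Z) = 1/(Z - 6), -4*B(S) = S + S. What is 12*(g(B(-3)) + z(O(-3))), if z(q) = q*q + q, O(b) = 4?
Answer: 712/3 ≈ 237.33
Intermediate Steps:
z(q) = q + q**2 (z(q) = q**2 + q = q + q**2)
B(S) = -S/2 (B(S) = -(S + S)/4 = -S/2)
g(Z) = 1/(-6 + Z)
12*(g(B(-3)) + z(O(-3))) = 12*(1/(-6 - 1/2*(-3)) + 4*(1 + 4)) = 12*(1/(-6 + 3/2) + 4*5) = 12*(1/(-9/2) + 20) = 12*(-2/9 + 20) = 12*(178/9) = 712/3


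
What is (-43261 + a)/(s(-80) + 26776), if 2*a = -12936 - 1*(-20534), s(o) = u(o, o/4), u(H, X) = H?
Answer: -19731/13348 ≈ -1.4782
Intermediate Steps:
s(o) = o
a = 3799 (a = (-12936 - 1*(-20534))/2 = (-12936 + 20534)/2 = (½)*7598 = 3799)
(-43261 + a)/(s(-80) + 26776) = (-43261 + 3799)/(-80 + 26776) = -39462/26696 = -39462*1/26696 = -19731/13348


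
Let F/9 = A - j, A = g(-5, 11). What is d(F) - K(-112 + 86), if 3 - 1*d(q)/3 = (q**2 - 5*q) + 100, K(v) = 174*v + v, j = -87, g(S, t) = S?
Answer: -1618603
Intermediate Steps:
A = -5
F = 738 (F = 9*(-5 - 1*(-87)) = 9*(-5 + 87) = 9*82 = 738)
K(v) = 175*v
d(q) = -291 - 3*q**2 + 15*q (d(q) = 9 - 3*((q**2 - 5*q) + 100) = 9 - 3*(100 + q**2 - 5*q) = 9 + (-300 - 3*q**2 + 15*q) = -291 - 3*q**2 + 15*q)
d(F) - K(-112 + 86) = (-291 - 3*738**2 + 15*738) - 175*(-112 + 86) = (-291 - 3*544644 + 11070) - 175*(-26) = (-291 - 1633932 + 11070) - 1*(-4550) = -1623153 + 4550 = -1618603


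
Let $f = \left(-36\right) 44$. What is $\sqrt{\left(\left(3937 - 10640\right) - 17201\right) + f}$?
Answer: $12 i \sqrt{177} \approx 159.65 i$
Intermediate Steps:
$f = -1584$
$\sqrt{\left(\left(3937 - 10640\right) - 17201\right) + f} = \sqrt{\left(\left(3937 - 10640\right) - 17201\right) - 1584} = \sqrt{\left(-6703 - 17201\right) - 1584} = \sqrt{-23904 - 1584} = \sqrt{-25488} = 12 i \sqrt{177}$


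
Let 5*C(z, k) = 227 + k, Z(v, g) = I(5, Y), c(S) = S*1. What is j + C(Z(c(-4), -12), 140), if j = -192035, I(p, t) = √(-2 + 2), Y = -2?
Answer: -959808/5 ≈ -1.9196e+5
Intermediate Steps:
c(S) = S
I(p, t) = 0 (I(p, t) = √0 = 0)
Z(v, g) = 0
C(z, k) = 227/5 + k/5 (C(z, k) = (227 + k)/5 = 227/5 + k/5)
j + C(Z(c(-4), -12), 140) = -192035 + (227/5 + (⅕)*140) = -192035 + (227/5 + 28) = -192035 + 367/5 = -959808/5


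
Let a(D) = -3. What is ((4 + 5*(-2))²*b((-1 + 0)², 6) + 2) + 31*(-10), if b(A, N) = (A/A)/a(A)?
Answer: -320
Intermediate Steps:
b(A, N) = -⅓ (b(A, N) = (A/A)/(-3) = 1*(-⅓) = -⅓)
((4 + 5*(-2))²*b((-1 + 0)², 6) + 2) + 31*(-10) = ((4 + 5*(-2))²*(-⅓) + 2) + 31*(-10) = ((4 - 10)²*(-⅓) + 2) - 310 = ((-6)²*(-⅓) + 2) - 310 = (36*(-⅓) + 2) - 310 = (-12 + 2) - 310 = -10 - 310 = -320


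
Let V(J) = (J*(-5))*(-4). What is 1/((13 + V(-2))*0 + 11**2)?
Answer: 1/121 ≈ 0.0082645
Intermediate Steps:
V(J) = 20*J (V(J) = -5*J*(-4) = 20*J)
1/((13 + V(-2))*0 + 11**2) = 1/((13 + 20*(-2))*0 + 11**2) = 1/((13 - 40)*0 + 121) = 1/(-27*0 + 121) = 1/(0 + 121) = 1/121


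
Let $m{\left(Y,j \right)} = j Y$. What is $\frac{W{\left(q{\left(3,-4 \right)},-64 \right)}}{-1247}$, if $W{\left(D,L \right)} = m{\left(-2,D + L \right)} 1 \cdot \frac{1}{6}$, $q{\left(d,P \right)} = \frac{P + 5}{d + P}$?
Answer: $- \frac{65}{3741} \approx -0.017375$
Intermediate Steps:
$q{\left(d,P \right)} = \frac{5 + P}{P + d}$
$m{\left(Y,j \right)} = Y j$
$W{\left(D,L \right)} = - \frac{D}{3} - \frac{L}{3}$ ($W{\left(D,L \right)} = - 2 \left(D + L\right) 1 \cdot \frac{1}{6} = \left(- 2 D - 2 L\right) 1 \cdot \frac{1}{6} = \left(- 2 D - 2 L\right) \frac{1}{6} = - \frac{D}{3} - \frac{L}{3}$)
$\frac{W{\left(q{\left(3,-4 \right)},-64 \right)}}{-1247} = \frac{- \frac{\frac{1}{-4 + 3} \left(5 - 4\right)}{3} - - \frac{64}{3}}{-1247} = \left(- \frac{\frac{1}{-1} \cdot 1}{3} + \frac{64}{3}\right) \left(- \frac{1}{1247}\right) = \left(- \frac{\left(-1\right) 1}{3} + \frac{64}{3}\right) \left(- \frac{1}{1247}\right) = \left(\left(- \frac{1}{3}\right) \left(-1\right) + \frac{64}{3}\right) \left(- \frac{1}{1247}\right) = \left(\frac{1}{3} + \frac{64}{3}\right) \left(- \frac{1}{1247}\right) = \frac{65}{3} \left(- \frac{1}{1247}\right) = - \frac{65}{3741}$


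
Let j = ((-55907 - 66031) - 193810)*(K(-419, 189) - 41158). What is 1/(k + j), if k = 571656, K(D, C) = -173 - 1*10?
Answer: 1/13053909724 ≈ 7.6605e-11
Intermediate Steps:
K(D, C) = -183 (K(D, C) = -173 - 10 = -183)
j = 13053338068 (j = ((-55907 - 66031) - 193810)*(-183 - 41158) = (-121938 - 193810)*(-41341) = -315748*(-41341) = 13053338068)
1/(k + j) = 1/(571656 + 13053338068) = 1/13053909724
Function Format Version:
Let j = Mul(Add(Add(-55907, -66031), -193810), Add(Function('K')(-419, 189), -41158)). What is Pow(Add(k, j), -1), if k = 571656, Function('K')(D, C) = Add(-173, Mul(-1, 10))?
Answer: Rational(1, 13053909724) ≈ 7.6605e-11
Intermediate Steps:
Function('K')(D, C) = -183 (Function('K')(D, C) = Add(-173, -10) = -183)
j = 13053338068 (j = Mul(Add(Add(-55907, -66031), -193810), Add(-183, -41158)) = Mul(Add(-121938, -193810), -41341) = Mul(-315748, -41341) = 13053338068)
Pow(Add(k, j), -1) = Pow(Add(571656, 13053338068), -1) = Pow(13053909724, -1) = Rational(1, 13053909724)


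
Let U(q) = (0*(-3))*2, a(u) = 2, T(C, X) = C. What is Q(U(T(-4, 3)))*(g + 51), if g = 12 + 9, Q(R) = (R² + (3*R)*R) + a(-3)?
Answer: 144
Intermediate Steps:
U(q) = 0 (U(q) = 0*2 = 0)
Q(R) = 2 + 4*R² (Q(R) = (R² + (3*R)*R) + 2 = (R² + 3*R²) + 2 = 4*R² + 2 = 2 + 4*R²)
g = 21
Q(U(T(-4, 3)))*(g + 51) = (2 + 4*0²)*(21 + 51) = (2 + 4*0)*72 = (2 + 0)*72 = 2*72 = 144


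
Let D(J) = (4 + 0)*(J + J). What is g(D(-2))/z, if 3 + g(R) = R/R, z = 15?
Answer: -2/15 ≈ -0.13333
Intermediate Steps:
D(J) = 8*J (D(J) = 4*(2*J) = 8*J)
g(R) = -2 (g(R) = -3 + R/R = -3 + 1 = -2)
g(D(-2))/z = -2/15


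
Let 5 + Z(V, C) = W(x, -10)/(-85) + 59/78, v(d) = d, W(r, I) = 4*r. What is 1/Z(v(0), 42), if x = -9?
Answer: -6630/25327 ≈ -0.26178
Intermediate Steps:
Z(V, C) = -25327/6630 (Z(V, C) = -5 + ((4*(-9))/(-85) + 59/78) = -5 + (-36*(-1/85) + 59*(1/78)) = -5 + (36/85 + 59/78) = -5 + 7823/6630 = -25327/6630)
1/Z(v(0), 42) = 1/(-25327/6630) = -6630/25327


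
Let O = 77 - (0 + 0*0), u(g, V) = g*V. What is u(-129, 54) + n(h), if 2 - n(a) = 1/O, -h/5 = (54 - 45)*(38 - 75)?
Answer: -536229/77 ≈ -6964.0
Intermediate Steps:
u(g, V) = V*g
O = 77 (O = 77 - (0 + 0) = 77 - 1*0 = 77 + 0 = 77)
h = 1665 (h = -5*(54 - 45)*(38 - 75) = -45*(-37) = -5*(-333) = 1665)
n(a) = 153/77 (n(a) = 2 - 1/77 = 153/77)
u(-129, 54) + n(h) = 54*(-129) + 153/77 = -6966 + 153/77 = -536229/77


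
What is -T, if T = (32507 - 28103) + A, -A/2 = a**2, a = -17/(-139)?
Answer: -85089106/19321 ≈ -4404.0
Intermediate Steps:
a = 17/139 (a = -17*(-1/139) = 17/139 ≈ 0.12230)
A = -578/19321 (A = -2*(17/139)**2 = -2*289/19321 = -578/19321 ≈ -0.029916)
T = 85089106/19321 (T = (32507 - 28103) - 578/19321 = 4404 - 578/19321 = 85089106/19321 ≈ 4404.0)
-T = -1*85089106/19321 = -85089106/19321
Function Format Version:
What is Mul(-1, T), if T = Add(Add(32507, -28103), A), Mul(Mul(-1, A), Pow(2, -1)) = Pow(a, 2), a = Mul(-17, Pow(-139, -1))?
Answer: Rational(-85089106, 19321) ≈ -4404.0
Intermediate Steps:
a = Rational(17, 139) (a = Mul(-17, Rational(-1, 139)) = Rational(17, 139) ≈ 0.12230)
A = Rational(-578, 19321) (A = Mul(-2, Pow(Rational(17, 139), 2)) = Mul(-2, Rational(289, 19321)) = Rational(-578, 19321) ≈ -0.029916)
T = Rational(85089106, 19321) (T = Add(Add(32507, -28103), Rational(-578, 19321)) = Add(4404, Rational(-578, 19321)) = Rational(85089106, 19321) ≈ 4404.0)
Mul(-1, T) = Mul(-1, Rational(85089106, 19321)) = Rational(-85089106, 19321)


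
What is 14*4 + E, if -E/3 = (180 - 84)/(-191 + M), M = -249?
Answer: 3116/55 ≈ 56.655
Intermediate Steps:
E = 36/55 (E = -3*(180 - 84)/(-191 - 249) = -288/(-440) = -288*(-1)/440 = -3*(-12/55) = 36/55 ≈ 0.65455)
14*4 + E = 14*4 + 36/55 = 56 + 36/55 = 3116/55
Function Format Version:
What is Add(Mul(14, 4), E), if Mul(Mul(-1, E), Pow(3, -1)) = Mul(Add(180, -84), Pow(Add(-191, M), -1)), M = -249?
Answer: Rational(3116, 55) ≈ 56.655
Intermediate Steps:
E = Rational(36, 55) (E = Mul(-3, Mul(Add(180, -84), Pow(Add(-191, -249), -1))) = Mul(-3, Mul(96, Pow(-440, -1))) = Mul(-3, Mul(96, Rational(-1, 440))) = Mul(-3, Rational(-12, 55)) = Rational(36, 55) ≈ 0.65455)
Add(Mul(14, 4), E) = Add(Mul(14, 4), Rational(36, 55)) = Add(56, Rational(36, 55)) = Rational(3116, 55)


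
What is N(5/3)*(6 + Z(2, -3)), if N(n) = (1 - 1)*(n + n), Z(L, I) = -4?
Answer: 0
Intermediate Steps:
N(n) = 0 (N(n) = 0*(2*n) = 0)
N(5/3)*(6 + Z(2, -3)) = 0*(6 - 4) = 0*2 = 0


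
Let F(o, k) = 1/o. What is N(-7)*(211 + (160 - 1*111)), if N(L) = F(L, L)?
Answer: -260/7 ≈ -37.143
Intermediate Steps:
N(L) = 1/L
N(-7)*(211 + (160 - 1*111)) = (211 + (160 - 1*111))/(-7) = -(211 + (160 - 111))/7 = -(211 + 49)/7 = -⅐*260 = -260/7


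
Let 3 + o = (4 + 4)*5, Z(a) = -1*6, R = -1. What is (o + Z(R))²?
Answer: 961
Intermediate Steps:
Z(a) = -6
o = 37 (o = -3 + (4 + 4)*5 = -3 + 8*5 = -3 + 40 = 37)
(o + Z(R))² = (37 - 6)² = 31² = 961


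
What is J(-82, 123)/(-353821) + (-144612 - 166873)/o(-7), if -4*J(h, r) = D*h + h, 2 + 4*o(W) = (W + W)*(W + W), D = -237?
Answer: -220419399084/34320637 ≈ -6422.4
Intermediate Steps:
o(W) = -½ + W² (o(W) = -½ + ((W + W)*(W + W))/4 = -½ + ((2*W)*(2*W))/4 = -½ + (4*W²)/4 = -½ + W²)
J(h, r) = 59*h (J(h, r) = -(-237*h + h)/4 = -(-59)*h = 59*h)
J(-82, 123)/(-353821) + (-144612 - 166873)/o(-7) = (59*(-82))/(-353821) + (-144612 - 166873)/(-½ + (-7)²) = -4838*(-1/353821) - 311485/(-½ + 49) = 4838/353821 - 311485/97/2 = 4838/353821 - 311485*2/97 = 4838/353821 - 622970/97 = -220419399084/34320637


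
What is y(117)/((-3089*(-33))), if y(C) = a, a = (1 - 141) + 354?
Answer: 214/101937 ≈ 0.0020993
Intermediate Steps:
a = 214 (a = -140 + 354 = 214)
y(C) = 214
y(117)/((-3089*(-33))) = 214/((-3089*(-33))) = 214/101937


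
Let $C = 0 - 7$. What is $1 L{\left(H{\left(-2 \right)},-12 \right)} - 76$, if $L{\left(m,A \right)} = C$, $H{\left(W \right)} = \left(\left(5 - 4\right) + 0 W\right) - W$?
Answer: $-83$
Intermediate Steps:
$C = -7$ ($C = 0 - 7 = -7$)
$H{\left(W \right)} = 1 - W$ ($H{\left(W \right)} = \left(1 + 0\right) - W = 1 - W$)
$L{\left(m,A \right)} = -7$
$1 L{\left(H{\left(-2 \right)},-12 \right)} - 76 = 1 \left(-7\right) - 76 = -7 - 76 = -83$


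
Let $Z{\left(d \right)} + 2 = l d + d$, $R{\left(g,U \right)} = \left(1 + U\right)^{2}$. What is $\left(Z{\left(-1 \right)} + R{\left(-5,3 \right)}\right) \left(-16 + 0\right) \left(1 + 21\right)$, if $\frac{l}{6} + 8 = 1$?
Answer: $-19360$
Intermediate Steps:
$l = -42$ ($l = -48 + 6 \cdot 1 = -48 + 6 = -42$)
$Z{\left(d \right)} = -2 - 41 d$ ($Z{\left(d \right)} = -2 + \left(- 42 d + d\right) = -2 - 41 d$)
$\left(Z{\left(-1 \right)} + R{\left(-5,3 \right)}\right) \left(-16 + 0\right) \left(1 + 21\right) = \left(\left(-2 - -41\right) + \left(1 + 3\right)^{2}\right) \left(-16 + 0\right) \left(1 + 21\right) = \left(\left(-2 + 41\right) + 4^{2}\right) \left(\left(-16\right) 22\right) = \left(39 + 16\right) \left(-352\right) = 55 \left(-352\right) = -19360$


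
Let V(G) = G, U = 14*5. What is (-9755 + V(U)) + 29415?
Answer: 19730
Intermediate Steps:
U = 70
(-9755 + V(U)) + 29415 = (-9755 + 70) + 29415 = -9685 + 29415 = 19730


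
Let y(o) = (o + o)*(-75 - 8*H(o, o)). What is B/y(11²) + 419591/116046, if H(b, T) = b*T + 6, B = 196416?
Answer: 540136049063/149671605006 ≈ 3.6088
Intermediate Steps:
H(b, T) = 6 + T*b (H(b, T) = T*b + 6 = 6 + T*b)
y(o) = 2*o*(-123 - 8*o²) (y(o) = (o + o)*(-75 - 8*(6 + o*o)) = (2*o)*(-75 - 8*(6 + o²)) = (2*o)*(-75 + (-48 - 8*o²)) = (2*o)*(-123 - 8*o²) = 2*o*(-123 - 8*o²))
B/y(11²) + 419591/116046 = 196416/(-246*11² - 16*(11²)³) + 419591/116046 = 196416/(-246*121 - 16*121³) + 419591*(1/116046) = 196416/(-29766 - 16*1771561) + 419591/116046 = 196416/(-29766 - 28344976) + 419591/116046 = 196416/(-28374742) + 419591/116046 = 196416*(-1/28374742) + 419591/116046 = -8928/1289761 + 419591/116046 = 540136049063/149671605006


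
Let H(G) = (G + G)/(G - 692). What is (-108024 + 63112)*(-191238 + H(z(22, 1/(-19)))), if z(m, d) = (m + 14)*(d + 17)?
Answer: 3341335040736/389 ≈ 8.5895e+9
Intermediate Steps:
z(m, d) = (14 + m)*(17 + d)
H(G) = 2*G/(-692 + G) (H(G) = (2*G)/(-692 + G) = 2*G/(-692 + G))
(-108024 + 63112)*(-191238 + H(z(22, 1/(-19)))) = (-108024 + 63112)*(-191238 + 2*(238 + 14/(-19) + 17*22 + 22/(-19))/(-692 + (238 + 14/(-19) + 17*22 + 22/(-19)))) = -44912*(-191238 + 2*(238 + 14*(-1/19) + 374 - 1/19*22)/(-692 + (238 + 14*(-1/19) + 374 - 1/19*22))) = -44912*(-191238 + 2*(238 - 14/19 + 374 - 22/19)/(-692 + (238 - 14/19 + 374 - 22/19))) = -44912*(-191238 + 2*(11592/19)/(-692 + 11592/19)) = -44912*(-191238 + 2*(11592/19)/(-1556/19)) = -44912*(-191238 + 2*(11592/19)*(-19/1556)) = -44912*(-191238 - 5796/389) = -44912*(-74397378/389) = 3341335040736/389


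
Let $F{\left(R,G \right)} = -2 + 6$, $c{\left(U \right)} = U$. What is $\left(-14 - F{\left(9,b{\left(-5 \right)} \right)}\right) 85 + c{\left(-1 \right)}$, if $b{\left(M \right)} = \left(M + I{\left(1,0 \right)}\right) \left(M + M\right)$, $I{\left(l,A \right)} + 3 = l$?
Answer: $-1531$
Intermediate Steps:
$I{\left(l,A \right)} = -3 + l$
$b{\left(M \right)} = 2 M \left(-2 + M\right)$ ($b{\left(M \right)} = \left(M + \left(-3 + 1\right)\right) \left(M + M\right) = \left(M - 2\right) 2 M = \left(-2 + M\right) 2 M = 2 M \left(-2 + M\right)$)
$F{\left(R,G \right)} = 4$
$\left(-14 - F{\left(9,b{\left(-5 \right)} \right)}\right) 85 + c{\left(-1 \right)} = \left(-14 - 4\right) 85 - 1 = \left(-18\right) 85 - 1 = -1530 - 1 = -1531$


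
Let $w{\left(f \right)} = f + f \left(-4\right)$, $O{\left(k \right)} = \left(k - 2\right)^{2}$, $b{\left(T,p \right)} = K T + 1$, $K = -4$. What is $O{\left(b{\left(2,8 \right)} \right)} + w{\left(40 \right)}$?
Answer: $-39$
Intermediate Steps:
$b{\left(T,p \right)} = 1 - 4 T$ ($b{\left(T,p \right)} = - 4 T + 1 = 1 - 4 T$)
$O{\left(k \right)} = \left(-2 + k\right)^{2}$
$w{\left(f \right)} = - 3 f$ ($w{\left(f \right)} = f - 4 f = - 3 f$)
$O{\left(b{\left(2,8 \right)} \right)} + w{\left(40 \right)} = \left(-2 + \left(1 - 8\right)\right)^{2} - 120 = \left(-2 - 7\right)^{2} - 120 = \left(-9\right)^{2} - 120 = 81 - 120 = -39$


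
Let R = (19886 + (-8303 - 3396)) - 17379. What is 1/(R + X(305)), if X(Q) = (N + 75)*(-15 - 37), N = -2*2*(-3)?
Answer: -1/13716 ≈ -7.2908e-5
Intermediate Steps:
N = 12 (N = -4*(-3) = 12)
X(Q) = -4524 (X(Q) = (12 + 75)*(-15 - 37) = 87*(-52) = -4524)
R = -9192 (R = (19886 - 11699) - 17379 = 8187 - 17379 = -9192)
1/(R + X(305)) = 1/(-9192 - 4524) = 1/(-13716) = -1/13716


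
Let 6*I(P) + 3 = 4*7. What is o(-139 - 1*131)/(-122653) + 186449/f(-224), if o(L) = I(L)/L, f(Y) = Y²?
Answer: 1852350927677/498493191168 ≈ 3.7159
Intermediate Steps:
I(P) = 25/6 (I(P) = -½ + (4*7)/6 = -½ + (⅙)*28 = -½ + 14/3 = 25/6)
o(L) = 25/(6*L)
o(-139 - 1*131)/(-122653) + 186449/f(-224) = (25/(6*(-139 - 1*131)))/(-122653) + 186449/((-224)²) = (25/(6*(-139 - 131)))*(-1/122653) + 186449/50176 = ((25/6)/(-270))*(-1/122653) + 186449*(1/50176) = ((25/6)*(-1/270))*(-1/122653) + 186449/50176 = -5/324*(-1/122653) + 186449/50176 = 5/39739572 + 186449/50176 = 1852350927677/498493191168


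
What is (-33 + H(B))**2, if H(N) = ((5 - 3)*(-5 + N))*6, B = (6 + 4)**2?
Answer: 1225449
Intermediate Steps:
B = 100 (B = 10**2 = 100)
H(N) = -60 + 12*N (H(N) = (2*(-5 + N))*6 = (-10 + 2*N)*6 = -60 + 12*N)
(-33 + H(B))**2 = (-33 + (-60 + 12*100))**2 = (-33 + (-60 + 1200))**2 = (-33 + 1140)**2 = 1107**2 = 1225449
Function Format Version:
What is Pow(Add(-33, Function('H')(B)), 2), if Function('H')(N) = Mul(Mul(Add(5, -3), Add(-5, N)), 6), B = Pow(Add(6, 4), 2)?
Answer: 1225449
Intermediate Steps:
B = 100 (B = Pow(10, 2) = 100)
Function('H')(N) = Add(-60, Mul(12, N)) (Function('H')(N) = Mul(Mul(2, Add(-5, N)), 6) = Mul(Add(-10, Mul(2, N)), 6) = Add(-60, Mul(12, N)))
Pow(Add(-33, Function('H')(B)), 2) = Pow(Add(-33, Add(-60, Mul(12, 100))), 2) = Pow(Add(-33, Add(-60, 1200)), 2) = Pow(Add(-33, 1140), 2) = Pow(1107, 2) = 1225449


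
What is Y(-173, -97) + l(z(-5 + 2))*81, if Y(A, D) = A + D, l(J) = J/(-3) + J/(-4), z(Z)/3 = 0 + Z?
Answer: 621/4 ≈ 155.25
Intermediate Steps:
z(Z) = 3*Z (z(Z) = 3*(0 + Z) = 3*Z)
l(J) = -7*J/12 (l(J) = J*(-⅓) + J*(-¼) = -J/3 - J/4 = -7*J/12)
Y(-173, -97) + l(z(-5 + 2))*81 = (-173 - 97) - 7*(-5 + 2)/4*81 = -270 - 7*(-3)/4*81 = -270 - 7/12*(-9)*81 = -270 + (21/4)*81 = -270 + 1701/4 = 621/4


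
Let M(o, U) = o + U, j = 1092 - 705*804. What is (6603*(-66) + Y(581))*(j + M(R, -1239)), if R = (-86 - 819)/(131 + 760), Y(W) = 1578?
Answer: 73118088979480/297 ≈ 2.4619e+11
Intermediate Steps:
R = -905/891 ≈ -1.0157
j = -565728 (j = 1092 - 566820 = -565728)
M(o, U) = U + o
(6603*(-66) + Y(581))*(j + M(R, -1239)) = (6603*(-66) + 1578)*(-565728 + (-1239 - 905/891)) = (-435798 + 1578)*(-565728 - 1104854/891) = -434220*(-505168502/891) = 73118088979480/297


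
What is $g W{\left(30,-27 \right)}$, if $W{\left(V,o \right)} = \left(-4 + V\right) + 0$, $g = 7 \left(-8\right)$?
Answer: $-1456$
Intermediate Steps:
$g = -56$
$W{\left(V,o \right)} = -4 + V$
$g W{\left(30,-27 \right)} = - 56 \left(-4 + 30\right) = \left(-56\right) 26 = -1456$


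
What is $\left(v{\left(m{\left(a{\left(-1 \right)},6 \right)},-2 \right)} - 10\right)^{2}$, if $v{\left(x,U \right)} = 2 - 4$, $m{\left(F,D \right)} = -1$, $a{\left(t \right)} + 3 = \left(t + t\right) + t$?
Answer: $144$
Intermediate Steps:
$a{\left(t \right)} = -3 + 3 t$ ($a{\left(t \right)} = -3 + \left(\left(t + t\right) + t\right) = -3 + \left(2 t + t\right) = -3 + 3 t$)
$v{\left(x,U \right)} = -2$
$\left(v{\left(m{\left(a{\left(-1 \right)},6 \right)},-2 \right)} - 10\right)^{2} = \left(-2 - 10\right)^{2} = \left(-12\right)^{2} = 144$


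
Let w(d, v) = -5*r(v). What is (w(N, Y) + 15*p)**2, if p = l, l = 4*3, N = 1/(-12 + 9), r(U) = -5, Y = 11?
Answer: 42025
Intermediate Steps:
N = -1/3 (N = 1/(-3) = -1/3 ≈ -0.33333)
l = 12
p = 12
w(d, v) = 25 (w(d, v) = -5*(-5) = 25)
(w(N, Y) + 15*p)**2 = (25 + 15*12)**2 = (25 + 180)**2 = 205**2 = 42025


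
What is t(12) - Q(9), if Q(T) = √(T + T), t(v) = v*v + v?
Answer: 156 - 3*√2 ≈ 151.76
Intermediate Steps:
t(v) = v + v² (t(v) = v² + v = v + v²)
Q(T) = √2*√T (Q(T) = √(2*T) = √2*√T)
t(12) - Q(9) = 12*(1 + 12) - √2*√9 = 12*13 - √2*3 = 156 - 3*√2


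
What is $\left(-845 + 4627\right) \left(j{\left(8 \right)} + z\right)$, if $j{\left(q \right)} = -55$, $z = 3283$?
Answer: $12208296$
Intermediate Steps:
$\left(-845 + 4627\right) \left(j{\left(8 \right)} + z\right) = \left(-845 + 4627\right) \left(-55 + 3283\right) = 3782 \cdot 3228 = 12208296$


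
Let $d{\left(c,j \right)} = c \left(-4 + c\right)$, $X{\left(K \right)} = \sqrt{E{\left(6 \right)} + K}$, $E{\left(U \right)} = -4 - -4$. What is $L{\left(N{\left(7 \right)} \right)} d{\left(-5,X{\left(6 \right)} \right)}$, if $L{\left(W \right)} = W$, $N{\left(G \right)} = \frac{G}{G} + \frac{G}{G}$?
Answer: $90$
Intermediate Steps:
$E{\left(U \right)} = 0$ ($E{\left(U \right)} = -4 + 4 = 0$)
$X{\left(K \right)} = \sqrt{K}$ ($X{\left(K \right)} = \sqrt{0 + K} = \sqrt{K}$)
$N{\left(G \right)} = 2$ ($N{\left(G \right)} = 1 + 1 = 2$)
$L{\left(N{\left(7 \right)} \right)} d{\left(-5,X{\left(6 \right)} \right)} = 2 \left(- 5 \left(-4 - 5\right)\right) = 2 \left(\left(-5\right) \left(-9\right)\right) = 2 \cdot 45 = 90$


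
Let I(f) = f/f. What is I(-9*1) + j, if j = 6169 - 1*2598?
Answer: 3572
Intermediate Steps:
I(f) = 1
j = 3571 (j = 6169 - 2598 = 3571)
I(-9*1) + j = 1 + 3571 = 3572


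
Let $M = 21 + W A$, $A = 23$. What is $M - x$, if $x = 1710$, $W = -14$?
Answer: $-2011$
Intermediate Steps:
$M = -301$ ($M = 21 - 322 = -301$)
$M - x = -301 - 1710 = -2011$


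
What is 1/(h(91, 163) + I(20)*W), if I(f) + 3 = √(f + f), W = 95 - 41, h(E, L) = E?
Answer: 71/111599 + 108*√10/111599 ≈ 0.0036965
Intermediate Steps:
W = 54
I(f) = -3 + √2*√f (I(f) = -3 + √(f + f) = -3 + √(2*f) = -3 + √2*√f)
1/(h(91, 163) + I(20)*W) = 1/(91 + (-3 + √2*√20)*54) = 1/(91 + (-3 + √2*(2*√5))*54) = 1/(91 + (-3 + 2*√10)*54) = 1/(91 + (-162 + 108*√10)) = 1/(-71 + 108*√10)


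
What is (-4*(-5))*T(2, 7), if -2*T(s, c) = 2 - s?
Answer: 0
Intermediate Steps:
T(s, c) = -1 + s/2 (T(s, c) = -(2 - s)/2 = -1 + s/2)
(-4*(-5))*T(2, 7) = (-4*(-5))*(-1 + (½)*2) = 20*(-1 + 1) = 20*0 = 0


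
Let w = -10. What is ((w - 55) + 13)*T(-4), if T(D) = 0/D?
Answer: 0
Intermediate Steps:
T(D) = 0
((w - 55) + 13)*T(-4) = ((-10 - 55) + 13)*0 = (-65 + 13)*0 = -52*0 = 0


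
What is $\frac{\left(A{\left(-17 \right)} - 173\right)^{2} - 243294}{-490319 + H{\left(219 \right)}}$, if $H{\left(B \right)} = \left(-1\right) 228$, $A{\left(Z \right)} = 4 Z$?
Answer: $\frac{185213}{490547} \approx 0.37756$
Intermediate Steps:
$H{\left(B \right)} = -228$
$\frac{\left(A{\left(-17 \right)} - 173\right)^{2} - 243294}{-490319 + H{\left(219 \right)}} = \frac{\left(4 \left(-17\right) - 173\right)^{2} - 243294}{-490319 - 228} = \frac{\left(-68 - 173\right)^{2} - 243294}{-490547} = \left(\left(-241\right)^{2} - 243294\right) \left(- \frac{1}{490547}\right) = \left(58081 - 243294\right) \left(- \frac{1}{490547}\right) = \left(-185213\right) \left(- \frac{1}{490547}\right) = \frac{185213}{490547}$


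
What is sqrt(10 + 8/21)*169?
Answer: 169*sqrt(4578)/21 ≈ 544.51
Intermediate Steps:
sqrt(10 + 8/21)*169 = sqrt(218/21)*169 = (sqrt(4578)/21)*169 = 169*sqrt(4578)/21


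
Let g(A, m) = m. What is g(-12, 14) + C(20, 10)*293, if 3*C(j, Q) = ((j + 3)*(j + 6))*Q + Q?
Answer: 1755112/3 ≈ 5.8504e+5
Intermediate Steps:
C(j, Q) = Q/3 + Q*(3 + j)*(6 + j)/3 (C(j, Q) = (((j + 3)*(j + 6))*Q + Q)/3 = (((3 + j)*(6 + j))*Q + Q)/3 = (Q*(3 + j)*(6 + j) + Q)/3 = (Q + Q*(3 + j)*(6 + j))/3 = Q/3 + Q*(3 + j)*(6 + j)/3)
g(-12, 14) + C(20, 10)*293 = 14 + ((⅓)*10*(19 + 20² + 9*20))*293 = 14 + ((⅓)*10*(19 + 400 + 180))*293 = 14 + ((⅓)*10*599)*293 = 14 + (5990/3)*293 = 14 + 1755070/3 = 1755112/3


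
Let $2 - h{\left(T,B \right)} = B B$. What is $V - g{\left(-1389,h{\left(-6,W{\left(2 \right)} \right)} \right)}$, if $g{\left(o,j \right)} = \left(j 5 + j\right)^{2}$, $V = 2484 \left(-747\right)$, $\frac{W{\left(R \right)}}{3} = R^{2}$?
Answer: $-2581452$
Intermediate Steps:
$W{\left(R \right)} = 3 R^{2}$
$h{\left(T,B \right)} = 2 - B^{2}$ ($h{\left(T,B \right)} = 2 - B B = 2 - B^{2}$)
$V = -1855548$
$g{\left(o,j \right)} = 36 j^{2}$ ($g{\left(o,j \right)} = \left(5 j + j\right)^{2} = \left(6 j\right)^{2} = 36 j^{2}$)
$V - g{\left(-1389,h{\left(-6,W{\left(2 \right)} \right)} \right)} = -1855548 - 36 \left(2 - \left(3 \cdot 2^{2}\right)^{2}\right)^{2} = -1855548 - 36 \left(2 - \left(3 \cdot 4\right)^{2}\right)^{2} = -1855548 - 36 \left(2 - 12^{2}\right)^{2} = -1855548 - 36 \left(2 - 144\right)^{2} = -1855548 - 36 \left(-142\right)^{2} = -1855548 - 36 \cdot 20164 = -1855548 - 725904 = -2581452$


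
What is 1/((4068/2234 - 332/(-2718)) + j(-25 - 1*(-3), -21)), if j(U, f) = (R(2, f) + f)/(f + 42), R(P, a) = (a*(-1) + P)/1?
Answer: 10626021/21659398 ≈ 0.49060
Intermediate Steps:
R(P, a) = P - a (R(P, a) = (-a + P)*1 = (P - a)*1 = P - a)
j(U, f) = 2/(42 + f) (j(U, f) = ((2 - f) + f)/(f + 42) = 2/(42 + f))
1/((4068/2234 - 332/(-2718)) + j(-25 - 1*(-3), -21)) = 1/((4068/2234 - 332/(-2718)) + 2/(42 - 21)) = 1/((4068*(1/2234) - 332*(-1/2718)) + 2/21) = 1/((2034/1117 + 166/1359) + 2*(1/21)) = 1/(2949628/1518003 + 2/21) = 1/(21659398/10626021) = 10626021/21659398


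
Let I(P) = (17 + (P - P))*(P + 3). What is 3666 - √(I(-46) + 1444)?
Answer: 3666 - √713 ≈ 3639.3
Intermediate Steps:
I(P) = 51 + 17*P (I(P) = (17 + 0)*(3 + P) = 17*(3 + P) = 51 + 17*P)
3666 - √(I(-46) + 1444) = 3666 - √((51 + 17*(-46)) + 1444) = 3666 - √((51 - 782) + 1444) = 3666 - √(-731 + 1444) = 3666 - √713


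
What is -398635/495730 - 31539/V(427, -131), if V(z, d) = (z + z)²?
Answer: -30636571213/36154382068 ≈ -0.84738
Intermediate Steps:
V(z, d) = 4*z² (V(z, d) = (2*z)² = 4*z²)
-398635/495730 - 31539/V(427, -131) = -398635/495730 - 31539/(4*427²) = -398635*1/495730 - 31539/(4*182329) = -79727/99146 - 31539/729316 = -30636571213/36154382068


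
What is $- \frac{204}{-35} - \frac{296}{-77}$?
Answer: $\frac{532}{55} \approx 9.6727$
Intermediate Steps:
$- \frac{204}{-35} - \frac{296}{-77} = \left(-204\right) \left(- \frac{1}{35}\right) - - \frac{296}{77} = \frac{204}{35} + \frac{296}{77} = \frac{532}{55}$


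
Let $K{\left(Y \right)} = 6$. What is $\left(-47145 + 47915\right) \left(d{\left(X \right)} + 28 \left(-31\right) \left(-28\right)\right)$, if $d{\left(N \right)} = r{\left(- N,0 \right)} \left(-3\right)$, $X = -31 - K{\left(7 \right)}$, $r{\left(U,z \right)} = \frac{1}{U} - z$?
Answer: $\frac{692418650}{37} \approx 1.8714 \cdot 10^{7}$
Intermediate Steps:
$X = -37$ ($X = -31 - 6 = -37$)
$d{\left(N \right)} = \frac{3}{N}$ ($d{\left(N \right)} = \left(\frac{1}{\left(-1\right) N} - 0\right) \left(-3\right) = \left(- \frac{1}{N} + 0\right) \left(-3\right) = - \frac{1}{N} \left(-3\right) = \frac{3}{N}$)
$\left(-47145 + 47915\right) \left(d{\left(X \right)} + 28 \left(-31\right) \left(-28\right)\right) = \left(-47145 + 47915\right) \left(\frac{3}{-37} + 28 \left(-31\right) \left(-28\right)\right) = 770 \left(3 \left(- \frac{1}{37}\right) - -24304\right) = 770 \left(- \frac{3}{37} + 24304\right) = 770 \cdot \frac{899245}{37} = \frac{692418650}{37}$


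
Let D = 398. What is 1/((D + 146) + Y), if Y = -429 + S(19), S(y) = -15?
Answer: 1/100 ≈ 0.010000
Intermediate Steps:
Y = -444 (Y = -429 - 15 = -444)
1/((D + 146) + Y) = 1/((398 + 146) - 444) = 1/(544 - 444) = 1/100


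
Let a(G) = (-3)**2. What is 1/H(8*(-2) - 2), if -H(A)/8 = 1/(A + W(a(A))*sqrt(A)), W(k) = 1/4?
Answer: 9/4 - 3*I*sqrt(2)/32 ≈ 2.25 - 0.13258*I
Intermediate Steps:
a(G) = 9
W(k) = 1/4
H(A) = -8/(A + sqrt(A)/4)
1/H(8*(-2) - 2) = 1/(-32/(sqrt(8*(-2) - 2) + 4*(8*(-2) - 2))) = 1/(-32/(sqrt(-16 - 2) + 4*(-16 - 2))) = 1/(-32/(sqrt(-18) + 4*(-18))) = 1/(-32/(3*I*sqrt(2) - 72)) = 1/(-32/(-72 + 3*I*sqrt(2))) = 9/4 - 3*I*sqrt(2)/32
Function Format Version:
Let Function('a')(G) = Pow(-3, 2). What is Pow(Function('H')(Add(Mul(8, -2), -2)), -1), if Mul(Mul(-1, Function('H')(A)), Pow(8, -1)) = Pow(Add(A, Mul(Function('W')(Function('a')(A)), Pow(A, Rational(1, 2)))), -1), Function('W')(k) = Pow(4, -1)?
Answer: Add(Rational(9, 4), Mul(Rational(-3, 32), I, Pow(2, Rational(1, 2)))) ≈ Add(2.2500, Mul(-0.13258, I))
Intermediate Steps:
Function('a')(G) = 9
Function('W')(k) = Rational(1, 4)
Function('H')(A) = Mul(-8, Pow(Add(A, Mul(Rational(1, 4), Pow(A, Rational(1, 2)))), -1))
Pow(Function('H')(Add(Mul(8, -2), -2)), -1) = Pow(Mul(-32, Pow(Add(Pow(Add(Mul(8, -2), -2), Rational(1, 2)), Mul(4, Add(Mul(8, -2), -2))), -1)), -1) = Pow(Mul(-32, Pow(Add(Pow(Add(-16, -2), Rational(1, 2)), Mul(4, Add(-16, -2))), -1)), -1) = Pow(Mul(-32, Pow(Add(Pow(-18, Rational(1, 2)), Mul(4, -18)), -1)), -1) = Pow(Mul(-32, Pow(Add(Mul(3, I, Pow(2, Rational(1, 2))), -72), -1)), -1) = Pow(Mul(-32, Pow(Add(-72, Mul(3, I, Pow(2, Rational(1, 2)))), -1)), -1) = Add(Rational(9, 4), Mul(Rational(-3, 32), I, Pow(2, Rational(1, 2))))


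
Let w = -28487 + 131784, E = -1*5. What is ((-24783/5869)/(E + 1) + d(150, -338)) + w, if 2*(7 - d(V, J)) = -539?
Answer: 2431516269/23476 ≈ 1.0357e+5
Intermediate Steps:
E = -5
d(V, J) = 553/2 (d(V, J) = 7 - 1/2*(-539) = 7 + 539/2 = 553/2)
w = 103297
((-24783/5869)/(E + 1) + d(150, -338)) + w = ((-24783/5869)/(-5 + 1) + 553/2) + 103297 = ((-24783*1/5869)/(-4) + 553/2) + 103297 = (-1/4*(-24783/5869) + 553/2) + 103297 = (24783/23476 + 553/2) + 103297 = 6515897/23476 + 103297 = 2431516269/23476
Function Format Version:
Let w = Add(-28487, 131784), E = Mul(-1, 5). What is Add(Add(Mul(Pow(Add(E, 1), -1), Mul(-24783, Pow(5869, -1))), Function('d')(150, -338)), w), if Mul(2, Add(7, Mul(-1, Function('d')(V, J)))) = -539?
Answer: Rational(2431516269, 23476) ≈ 1.0357e+5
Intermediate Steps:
E = -5
Function('d')(V, J) = Rational(553, 2) (Function('d')(V, J) = Add(7, Mul(Rational(-1, 2), -539)) = Add(7, Rational(539, 2)) = Rational(553, 2))
w = 103297
Add(Add(Mul(Pow(Add(E, 1), -1), Mul(-24783, Pow(5869, -1))), Function('d')(150, -338)), w) = Add(Add(Mul(Pow(Add(-5, 1), -1), Mul(-24783, Pow(5869, -1))), Rational(553, 2)), 103297) = Add(Add(Mul(Pow(-4, -1), Mul(-24783, Rational(1, 5869))), Rational(553, 2)), 103297) = Add(Add(Mul(Rational(-1, 4), Rational(-24783, 5869)), Rational(553, 2)), 103297) = Add(Add(Rational(24783, 23476), Rational(553, 2)), 103297) = Add(Rational(6515897, 23476), 103297) = Rational(2431516269, 23476)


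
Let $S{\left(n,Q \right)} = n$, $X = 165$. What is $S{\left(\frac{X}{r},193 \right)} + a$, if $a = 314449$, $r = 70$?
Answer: $\frac{4402319}{14} \approx 3.1445 \cdot 10^{5}$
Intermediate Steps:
$S{\left(\frac{X}{r},193 \right)} + a = \frac{165}{70} + 314449 = 165 \cdot \frac{1}{70} + 314449 = \frac{33}{14} + 314449 = \frac{4402319}{14}$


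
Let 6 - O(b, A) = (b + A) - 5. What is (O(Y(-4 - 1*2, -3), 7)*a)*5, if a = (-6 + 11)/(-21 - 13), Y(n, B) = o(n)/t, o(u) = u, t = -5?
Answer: -35/17 ≈ -2.0588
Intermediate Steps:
Y(n, B) = -n/5 (Y(n, B) = n/(-5) = n*(-⅕) = -n/5)
O(b, A) = 11 - A - b (O(b, A) = 6 - ((b + A) - 5) = 6 - ((A + b) - 5) = 6 - (-5 + A + b) = 6 + (5 - A - b) = 11 - A - b)
a = -5/34 (a = 5/(-34) = 5*(-1/34) = -5/34 ≈ -0.14706)
(O(Y(-4 - 1*2, -3), 7)*a)*5 = ((11 - 1*7 - (-1)*(-4 - 1*2)/5)*(-5/34))*5 = ((11 - 7 - (-1)*(-4 - 2)/5)*(-5/34))*5 = ((11 - 7 - (-1)*(-6)/5)*(-5/34))*5 = ((11 - 7 - 1*6/5)*(-5/34))*5 = ((11 - 7 - 6/5)*(-5/34))*5 = ((14/5)*(-5/34))*5 = -7/17*5 = -35/17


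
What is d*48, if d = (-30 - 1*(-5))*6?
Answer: -7200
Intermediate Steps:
d = -150 (d = (-30 + 5)*6 = -25*6 = -150)
d*48 = -150*48 = -7200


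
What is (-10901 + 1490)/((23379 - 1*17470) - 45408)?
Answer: 9411/39499 ≈ 0.23826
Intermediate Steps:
(-10901 + 1490)/((23379 - 1*17470) - 45408) = -9411/((23379 - 17470) - 45408) = -9411/(5909 - 45408) = -9411/(-39499) = -9411*(-1/39499) = 9411/39499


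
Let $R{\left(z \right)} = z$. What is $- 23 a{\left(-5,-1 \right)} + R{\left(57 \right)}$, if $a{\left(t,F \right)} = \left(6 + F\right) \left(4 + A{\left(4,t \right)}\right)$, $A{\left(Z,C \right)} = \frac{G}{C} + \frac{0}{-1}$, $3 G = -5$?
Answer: $- \frac{1324}{3} \approx -441.33$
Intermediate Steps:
$G = - \frac{5}{3}$ ($G = \frac{1}{3} \left(-5\right) = - \frac{5}{3} \approx -1.6667$)
$A{\left(Z,C \right)} = - \frac{5}{3 C}$ ($A{\left(Z,C \right)} = - \frac{5}{3 C} + \frac{0}{-1} = - \frac{5}{3 C} + 0 \left(-1\right) = - \frac{5}{3 C} + 0 = - \frac{5}{3 C}$)
$a{\left(t,F \right)} = \left(4 - \frac{5}{3 t}\right) \left(6 + F\right)$ ($a{\left(t,F \right)} = \left(6 + F\right) \left(4 - \frac{5}{3 t}\right) = \left(4 - \frac{5}{3 t}\right) \left(6 + F\right)$)
$- 23 a{\left(-5,-1 \right)} + R{\left(57 \right)} = - 23 \frac{-30 - -5 + 12 \left(-5\right) \left(6 - 1\right)}{3 \left(-5\right)} + 57 = - 23 \cdot \frac{1}{3} \left(- \frac{1}{5}\right) \left(-30 + 5 + 12 \left(-5\right) 5\right) + 57 = - 23 \cdot \frac{1}{3} \left(- \frac{1}{5}\right) \left(-30 + 5 - 300\right) + 57 = - 23 \cdot \frac{1}{3} \left(- \frac{1}{5}\right) \left(-325\right) + 57 = \left(-23\right) \frac{65}{3} + 57 = - \frac{1495}{3} + 57 = - \frac{1324}{3}$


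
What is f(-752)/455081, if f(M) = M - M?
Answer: 0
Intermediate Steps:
f(M) = 0
f(-752)/455081 = 0/455081 = 0*(1/455081) = 0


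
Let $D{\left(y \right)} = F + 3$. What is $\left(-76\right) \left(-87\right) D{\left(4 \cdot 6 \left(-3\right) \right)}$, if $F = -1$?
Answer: $13224$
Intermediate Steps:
$D{\left(y \right)} = 2$ ($D{\left(y \right)} = -1 + 3 = 2$)
$\left(-76\right) \left(-87\right) D{\left(4 \cdot 6 \left(-3\right) \right)} = \left(-76\right) \left(-87\right) 2 = 6612 \cdot 2 = 13224$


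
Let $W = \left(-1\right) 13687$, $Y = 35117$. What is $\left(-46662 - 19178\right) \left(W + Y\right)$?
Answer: $-1410951200$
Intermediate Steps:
$W = -13687$
$\left(-46662 - 19178\right) \left(W + Y\right) = \left(-46662 - 19178\right) \left(-13687 + 35117\right) = \left(-46662 - 19178\right) 21430 = \left(-65840\right) 21430 = -1410951200$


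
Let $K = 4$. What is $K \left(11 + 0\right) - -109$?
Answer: $153$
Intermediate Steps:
$K \left(11 + 0\right) - -109 = 4 \left(11 + 0\right) - -109 = 4 \cdot 11 + 109 = 44 + 109 = 153$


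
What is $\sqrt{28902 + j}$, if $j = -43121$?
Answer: $i \sqrt{14219} \approx 119.24 i$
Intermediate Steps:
$\sqrt{28902 + j} = \sqrt{28902 - 43121} = \sqrt{-14219} = i \sqrt{14219}$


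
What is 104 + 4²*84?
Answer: 1448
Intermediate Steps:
104 + 4²*84 = 104 + 16*84 = 104 + 1344 = 1448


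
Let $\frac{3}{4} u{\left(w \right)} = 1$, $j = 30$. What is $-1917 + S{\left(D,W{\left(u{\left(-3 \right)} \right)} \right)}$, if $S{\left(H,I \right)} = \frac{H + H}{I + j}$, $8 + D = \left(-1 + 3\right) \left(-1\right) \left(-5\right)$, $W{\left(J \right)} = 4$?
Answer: $- \frac{32587}{17} \approx -1916.9$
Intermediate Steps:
$u{\left(w \right)} = \frac{4}{3}$ ($u{\left(w \right)} = \frac{4}{3} \cdot 1 = \frac{4}{3}$)
$D = 2$ ($D = -8 + \left(-1 + 3\right) \left(-1\right) \left(-5\right) = -8 + 2 \left(-1\right) \left(-5\right) = -8 - -10 = -8 + 10 = 2$)
$S{\left(H,I \right)} = \frac{2 H}{30 + I}$ ($S{\left(H,I \right)} = \frac{H + H}{I + 30} = \frac{2 H}{30 + I}$)
$-1917 + S{\left(D,W{\left(u{\left(-3 \right)} \right)} \right)} = -1917 + 2 \cdot 2 \frac{1}{30 + 4} = -1917 + 2 \cdot 2 \cdot \frac{1}{34} = -1917 + \frac{2}{17} = - \frac{32587}{17}$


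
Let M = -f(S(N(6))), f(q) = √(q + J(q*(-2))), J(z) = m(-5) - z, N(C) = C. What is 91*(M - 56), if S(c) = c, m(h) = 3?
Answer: -5096 - 91*√21 ≈ -5513.0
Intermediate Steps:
J(z) = 3 - z
f(q) = √(3 + 3*q) (f(q) = √(q + (3 - q*(-2))) = √(q + (3 - (-2)*q)) = √(q + (3 + 2*q)) = √(3 + 3*q))
M = -√21 (M = -√(3 + 3*6) = -√(3 + 18) = -√21 ≈ -4.5826)
91*(M - 56) = 91*(-√21 - 56) = 91*(-56 - √21) = -5096 - 91*√21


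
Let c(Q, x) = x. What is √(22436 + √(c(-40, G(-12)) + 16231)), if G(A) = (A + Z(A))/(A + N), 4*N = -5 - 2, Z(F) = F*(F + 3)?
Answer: √(67868900 + 55*√49077655)/55 ≈ 150.21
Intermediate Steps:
Z(F) = F*(3 + F)
N = -7/4 (N = (-5 - 2)/4 = (¼)*(-7) = -7/4 ≈ -1.7500)
G(A) = (A + A*(3 + A))/(-7/4 + A) (G(A) = (A + A*(3 + A))/(A - 7/4) = (A + A*(3 + A))/(-7/4 + A))
√(22436 + √(c(-40, G(-12)) + 16231)) = √(22436 + √(4*(-12)*(4 - 12)/(-7 + 4*(-12)) + 16231)) = √(22436 + √(4*(-12)*(-8)/(-7 - 48) + 16231)) = √(22436 + √(4*(-12)*(-8)/(-55) + 16231)) = √(22436 + √(4*(-12)*(-1/55)*(-8) + 16231)) = √(22436 + √(-384/55 + 16231)) = √(22436 + √(892321/55)) = √(22436 + √49077655/55)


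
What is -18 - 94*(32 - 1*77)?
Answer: 4212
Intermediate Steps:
-18 - 94*(32 - 1*77) = -18 - 94*(32 - 77) = -18 - 94*(-45) = -18 + 4230 = 4212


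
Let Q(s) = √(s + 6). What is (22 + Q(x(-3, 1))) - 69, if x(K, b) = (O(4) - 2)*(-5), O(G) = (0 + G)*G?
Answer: -47 + 8*I ≈ -47.0 + 8.0*I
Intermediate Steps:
O(G) = G² (O(G) = G*G = G²)
x(K, b) = -70 (x(K, b) = (4² - 2)*(-5) = (16 - 2)*(-5) = 14*(-5) = -70)
Q(s) = √(6 + s)
(22 + Q(x(-3, 1))) - 69 = (22 + √(6 - 70)) - 69 = (22 + √(-64)) - 69 = (22 + 8*I) - 69 = -47 + 8*I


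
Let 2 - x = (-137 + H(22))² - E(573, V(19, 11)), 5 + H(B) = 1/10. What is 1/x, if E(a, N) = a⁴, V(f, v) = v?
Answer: 100/10779991210739 ≈ 9.2764e-12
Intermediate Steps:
H(B) = -49/10 (H(B) = -5 + 1/10 = -5 + ⅒ = -49/10)
x = 10779991210739/100 (x = 2 - ((-137 - 49/10)² - 1*573⁴) = 2 - ((-1419/10)² - 1*107799932241) = 2 - (2013561/100 - 107799932241) = 2 - 1*(-10779991210539/100) = 2 + 10779991210539/100 = 10779991210739/100 ≈ 1.0780e+11)
1/x = 1/(10779991210739/100) = 100/10779991210739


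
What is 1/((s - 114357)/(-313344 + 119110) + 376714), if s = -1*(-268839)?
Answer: 97117/36585256297 ≈ 2.6545e-6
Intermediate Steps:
s = 268839
1/((s - 114357)/(-313344 + 119110) + 376714) = 1/((268839 - 114357)/(-313344 + 119110) + 376714) = 1/(154482/(-194234) + 376714) = 1/(154482*(-1/194234) + 376714) = 1/(-77241/97117 + 376714) = 1/(36585256297/97117) = 97117/36585256297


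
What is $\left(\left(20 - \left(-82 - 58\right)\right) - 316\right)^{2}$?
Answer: $24336$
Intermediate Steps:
$\left(\left(20 - \left(-82 - 58\right)\right) - 316\right)^{2} = \left(\left(20 - -140\right) - 316\right)^{2} = \left(\left(20 + 140\right) - 316\right)^{2} = \left(160 - 316\right)^{2} = \left(-156\right)^{2} = 24336$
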